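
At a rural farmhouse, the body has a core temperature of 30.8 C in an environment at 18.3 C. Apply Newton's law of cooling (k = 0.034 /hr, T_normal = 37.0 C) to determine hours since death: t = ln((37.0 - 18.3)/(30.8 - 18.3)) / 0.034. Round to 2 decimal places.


Using Newton's law of cooling:
t = ln((T_normal - T_ambient) / (T_body - T_ambient)) / k
T_normal - T_ambient = 18.7
T_body - T_ambient = 12.5
Ratio = 1.496
ln(ratio) = 0.402795
t = 0.402795 / 0.034 = 11.85 hours

11.85


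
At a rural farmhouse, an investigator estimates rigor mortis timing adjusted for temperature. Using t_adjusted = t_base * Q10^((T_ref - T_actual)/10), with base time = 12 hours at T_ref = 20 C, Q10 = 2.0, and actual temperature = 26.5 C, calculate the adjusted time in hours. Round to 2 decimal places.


Rigor mortis time adjustment:
Exponent = (T_ref - T_actual) / 10 = (20 - 26.5) / 10 = -0.65
Q10 factor = 2.0^-0.65 = 0.63728
t_adjusted = 12 * 0.63728 = 7.65 hours

7.65


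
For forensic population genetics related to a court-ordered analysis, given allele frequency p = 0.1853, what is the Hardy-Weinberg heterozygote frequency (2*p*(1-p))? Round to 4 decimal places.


Hardy-Weinberg heterozygote frequency:
q = 1 - p = 1 - 0.1853 = 0.8147
2pq = 2 * 0.1853 * 0.8147 = 0.3019

0.3019


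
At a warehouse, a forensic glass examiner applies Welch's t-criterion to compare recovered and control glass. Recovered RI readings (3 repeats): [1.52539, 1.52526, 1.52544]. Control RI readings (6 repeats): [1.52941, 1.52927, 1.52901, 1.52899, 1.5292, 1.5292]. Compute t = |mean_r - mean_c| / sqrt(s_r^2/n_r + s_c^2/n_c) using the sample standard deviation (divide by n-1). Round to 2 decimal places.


Welch's t-criterion for glass RI comparison:
Recovered mean = sum / n_r = 4.57609 / 3 = 1.5253633
Control mean = sum / n_c = 9.17508 / 6 = 1.52918
Recovered sample variance s_r^2 = 8.63333e-09
Control sample variance s_c^2 = 2.536e-08
Welch SE (unpooled) = sqrt(s_r^2/n_r + s_c^2/n_c) = sqrt(2.87778e-09 + 4.22667e-09) = sqrt(7.10445e-09) = 8.42879e-05
|mean_r - mean_c| = 0.00381667
t = 0.00381667 / 8.42879e-05 = 45.28

45.28


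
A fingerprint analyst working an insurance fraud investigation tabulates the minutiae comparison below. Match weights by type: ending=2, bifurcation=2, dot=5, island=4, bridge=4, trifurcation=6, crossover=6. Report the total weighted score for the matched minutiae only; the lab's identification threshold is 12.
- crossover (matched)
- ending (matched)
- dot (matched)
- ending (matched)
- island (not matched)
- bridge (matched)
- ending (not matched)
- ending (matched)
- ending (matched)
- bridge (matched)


Weighted minutiae match score:
  crossover: matched, +6 (running total 6)
  ending: matched, +2 (running total 8)
  dot: matched, +5 (running total 13)
  ending: matched, +2 (running total 15)
  island: not matched, +0
  bridge: matched, +4 (running total 19)
  ending: not matched, +0
  ending: matched, +2 (running total 21)
  ending: matched, +2 (running total 23)
  bridge: matched, +4 (running total 27)
Total score = 27
Threshold = 12; verdict = identification

27


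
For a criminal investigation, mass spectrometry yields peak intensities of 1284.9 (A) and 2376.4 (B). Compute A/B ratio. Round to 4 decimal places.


Spectral peak ratio:
Peak A = 1284.9 counts
Peak B = 2376.4 counts
Ratio = 1284.9 / 2376.4 = 0.5407

0.5407


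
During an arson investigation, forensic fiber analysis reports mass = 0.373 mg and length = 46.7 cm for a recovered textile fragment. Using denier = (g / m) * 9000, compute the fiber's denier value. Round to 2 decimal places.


Denier calculation:
Mass in grams = 0.373 mg / 1000 = 0.000373 g
Length in meters = 46.7 cm / 100 = 0.467 m
Linear density = mass / length = 0.000373 / 0.467 = 0.00079872 g/m
Denier = (g/m) * 9000 = 0.00079872 * 9000 = 7.19

7.19


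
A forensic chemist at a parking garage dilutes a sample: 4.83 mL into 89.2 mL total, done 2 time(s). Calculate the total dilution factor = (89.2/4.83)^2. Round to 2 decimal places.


Dilution factor calculation:
Single dilution = V_total / V_sample = 89.2 / 4.83 ≈ 18.467909
Number of dilutions = 2
Total DF = (89.2 / 4.83)^2 (full precision, rounded at the end) = 341.06

341.06


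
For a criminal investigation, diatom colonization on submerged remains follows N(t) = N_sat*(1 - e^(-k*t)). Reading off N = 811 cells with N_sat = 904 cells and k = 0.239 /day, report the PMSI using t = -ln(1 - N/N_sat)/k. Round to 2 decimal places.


PMSI from diatom colonization curve:
N / N_sat = 811 / 904 = 0.897124
1 - N/N_sat = 0.102876
ln(1 - N/N_sat) = -2.274231
t = -ln(1 - N/N_sat) / k = -(-2.274231) / 0.239 = 9.52 days

9.52


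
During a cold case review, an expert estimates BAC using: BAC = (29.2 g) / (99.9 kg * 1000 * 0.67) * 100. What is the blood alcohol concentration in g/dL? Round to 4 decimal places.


Applying the Widmark formula:
BAC = (dose_g / (body_wt * 1000 * r)) * 100
Denominator = 99.9 * 1000 * 0.67 = 66933
BAC = (29.2 / 66933) * 100
BAC = 0.0436 g/dL

0.0436


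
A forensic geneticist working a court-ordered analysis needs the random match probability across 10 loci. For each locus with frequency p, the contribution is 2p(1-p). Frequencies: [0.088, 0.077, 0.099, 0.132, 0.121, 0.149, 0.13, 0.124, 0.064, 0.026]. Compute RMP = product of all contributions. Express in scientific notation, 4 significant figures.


Computing RMP for 10 loci:
Locus 1: 2 * 0.088 * 0.912 = 0.160512
Locus 2: 2 * 0.077 * 0.923 = 0.142142
Locus 3: 2 * 0.099 * 0.901 = 0.178398
Locus 4: 2 * 0.132 * 0.868 = 0.229152
Locus 5: 2 * 0.121 * 0.879 = 0.212718
Locus 6: 2 * 0.149 * 0.851 = 0.253598
Locus 7: 2 * 0.13 * 0.87 = 0.2262
Locus 8: 2 * 0.124 * 0.876 = 0.217248
Locus 9: 2 * 0.064 * 0.936 = 0.119808
Locus 10: 2 * 0.026 * 0.974 = 0.050648
RMP = 1.500e-08

1.500e-08


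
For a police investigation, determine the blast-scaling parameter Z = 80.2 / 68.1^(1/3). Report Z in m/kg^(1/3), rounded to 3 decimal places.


Scaled distance calculation:
W^(1/3) = 68.1^(1/3) = 4.083655
Z = R / W^(1/3) = 80.2 / 4.083655
Z = 19.639 m/kg^(1/3)

19.639


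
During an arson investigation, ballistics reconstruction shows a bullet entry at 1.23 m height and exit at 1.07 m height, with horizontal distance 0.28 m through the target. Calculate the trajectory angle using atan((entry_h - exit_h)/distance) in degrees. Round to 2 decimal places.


Bullet trajectory angle:
Height difference = 1.23 - 1.07 = 0.16 m
angle = atan(0.16 / 0.28)
angle = atan(0.571429)
angle = 29.74 degrees

29.74


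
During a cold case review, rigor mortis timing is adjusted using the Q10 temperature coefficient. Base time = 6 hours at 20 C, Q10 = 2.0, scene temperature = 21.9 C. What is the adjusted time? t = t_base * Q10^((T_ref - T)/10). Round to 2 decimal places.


Rigor mortis time adjustment:
Exponent = (T_ref - T_actual) / 10 = (20 - 21.9) / 10 = -0.19
Q10 factor = 2.0^-0.19 = 0.87661
t_adjusted = 6 * 0.87661 = 5.26 hours

5.26


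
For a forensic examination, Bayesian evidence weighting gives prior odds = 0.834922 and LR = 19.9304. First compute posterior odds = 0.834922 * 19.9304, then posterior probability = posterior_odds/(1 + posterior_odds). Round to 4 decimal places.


Bayesian evidence evaluation:
Posterior odds = prior_odds * LR = 0.834922 * 19.9304 = 16.64033
Posterior probability = posterior_odds / (1 + posterior_odds)
= 16.64033 / (1 + 16.64033)
= 16.64033 / 17.64033
= 0.9433

0.9433


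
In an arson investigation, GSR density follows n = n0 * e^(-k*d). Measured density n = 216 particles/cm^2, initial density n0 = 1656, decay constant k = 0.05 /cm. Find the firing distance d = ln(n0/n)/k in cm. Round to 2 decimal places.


GSR distance calculation:
n0/n = 1656 / 216 = 7.666667
ln(n0/n) = 2.036882
d = 2.036882 / 0.05 = 40.74 cm

40.74


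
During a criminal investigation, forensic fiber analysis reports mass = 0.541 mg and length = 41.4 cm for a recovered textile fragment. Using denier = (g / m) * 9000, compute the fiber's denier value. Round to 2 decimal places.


Denier calculation:
Mass in grams = 0.541 mg / 1000 = 0.000541 g
Length in meters = 41.4 cm / 100 = 0.414 m
Linear density = mass / length = 0.000541 / 0.414 = 0.00130676 g/m
Denier = (g/m) * 9000 = 0.00130676 * 9000 = 11.76

11.76


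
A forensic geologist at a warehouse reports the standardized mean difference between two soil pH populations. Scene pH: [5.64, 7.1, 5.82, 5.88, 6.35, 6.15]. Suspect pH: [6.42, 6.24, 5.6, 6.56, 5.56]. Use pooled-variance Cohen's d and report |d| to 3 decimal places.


Pooled-variance Cohen's d for soil pH comparison:
Scene mean = 36.94 / 6 = 6.156667
Suspect mean = 30.38 / 5 = 6.076
Scene sample variance s_s^2 = 0.276827
Suspect sample variance s_c^2 = 0.21808
Pooled variance = ((n_s-1)*s_s^2 + (n_c-1)*s_c^2) / (n_s + n_c - 2) = 0.250717
Pooled SD = sqrt(0.250717) = 0.500716
Mean difference = 0.080667
|d| = |0.080667| / 0.500716 = 0.161

0.161


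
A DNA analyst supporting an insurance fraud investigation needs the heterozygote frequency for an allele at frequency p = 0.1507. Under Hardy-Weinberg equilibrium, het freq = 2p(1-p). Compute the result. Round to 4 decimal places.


Hardy-Weinberg heterozygote frequency:
q = 1 - p = 1 - 0.1507 = 0.8493
2pq = 2 * 0.1507 * 0.8493 = 0.2560

0.2560


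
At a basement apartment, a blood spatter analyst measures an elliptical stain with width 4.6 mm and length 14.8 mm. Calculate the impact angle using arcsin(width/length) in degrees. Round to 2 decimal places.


Blood spatter impact angle calculation:
width / length = 4.6 / 14.8 = 0.310811
angle = arcsin(0.310811)
angle = 18.11 degrees

18.11


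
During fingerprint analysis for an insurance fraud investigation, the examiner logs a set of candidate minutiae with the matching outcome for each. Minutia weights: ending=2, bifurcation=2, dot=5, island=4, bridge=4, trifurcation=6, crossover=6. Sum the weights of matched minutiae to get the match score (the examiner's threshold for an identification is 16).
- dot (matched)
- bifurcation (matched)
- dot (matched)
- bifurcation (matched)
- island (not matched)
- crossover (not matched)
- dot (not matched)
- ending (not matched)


Weighted minutiae match score:
  dot: matched, +5 (running total 5)
  bifurcation: matched, +2 (running total 7)
  dot: matched, +5 (running total 12)
  bifurcation: matched, +2 (running total 14)
  island: not matched, +0
  crossover: not matched, +0
  dot: not matched, +0
  ending: not matched, +0
Total score = 14
Threshold = 16; verdict = inconclusive

14


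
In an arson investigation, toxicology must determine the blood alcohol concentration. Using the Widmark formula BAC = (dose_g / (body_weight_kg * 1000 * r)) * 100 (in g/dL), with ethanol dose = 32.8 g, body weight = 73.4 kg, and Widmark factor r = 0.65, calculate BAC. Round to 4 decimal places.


Applying the Widmark formula:
BAC = (dose_g / (body_wt * 1000 * r)) * 100
Denominator = 73.4 * 1000 * 0.65 = 47710
BAC = (32.8 / 47710) * 100
BAC = 0.0687 g/dL

0.0687


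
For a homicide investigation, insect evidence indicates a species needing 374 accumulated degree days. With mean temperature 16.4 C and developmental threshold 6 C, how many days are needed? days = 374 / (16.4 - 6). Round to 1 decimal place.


Insect development time:
Effective temperature = avg_temp - T_base = 16.4 - 6 = 10.4 C
Days = ADD / effective_temp = 374 / 10.4 = 36.0 days

36.0


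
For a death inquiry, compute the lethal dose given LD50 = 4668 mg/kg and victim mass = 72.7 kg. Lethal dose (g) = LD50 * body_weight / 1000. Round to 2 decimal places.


Lethal dose calculation:
Lethal dose = LD50 * body_weight / 1000
= 4668 * 72.7 / 1000
= 339363.6 / 1000
= 339.36 g

339.36


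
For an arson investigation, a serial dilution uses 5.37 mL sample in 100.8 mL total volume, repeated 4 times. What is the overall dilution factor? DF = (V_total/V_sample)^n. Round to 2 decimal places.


Dilution factor calculation:
Single dilution = V_total / V_sample = 100.8 / 5.37 ≈ 18.77095
Number of dilutions = 4
Total DF = (100.8 / 5.37)^4 (full precision, rounded at the end) = 124149.50

124149.50


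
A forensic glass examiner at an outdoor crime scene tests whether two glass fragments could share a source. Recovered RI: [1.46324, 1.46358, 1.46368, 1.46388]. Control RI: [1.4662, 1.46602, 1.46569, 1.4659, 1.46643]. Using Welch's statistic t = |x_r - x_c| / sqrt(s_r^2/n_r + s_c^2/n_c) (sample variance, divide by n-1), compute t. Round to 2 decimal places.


Welch's t-criterion for glass RI comparison:
Recovered mean = sum / n_r = 5.85438 / 4 = 1.463595
Control mean = sum / n_c = 7.33024 / 5 = 1.466048
Recovered sample variance s_r^2 = 7.15667e-08
Control sample variance s_c^2 = 7.997e-08
Welch SE (unpooled) = sqrt(s_r^2/n_r + s_c^2/n_c) = sqrt(1.78917e-08 + 1.5994e-08) = sqrt(3.38857e-08) = 0.000184081
|mean_r - mean_c| = 0.002453
t = 0.002453 / 0.000184081 = 13.33

13.33


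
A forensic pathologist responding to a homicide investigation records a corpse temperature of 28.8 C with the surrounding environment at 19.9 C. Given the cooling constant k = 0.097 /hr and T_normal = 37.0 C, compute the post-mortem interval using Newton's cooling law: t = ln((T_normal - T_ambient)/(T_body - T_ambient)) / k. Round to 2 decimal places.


Using Newton's law of cooling:
t = ln((T_normal - T_ambient) / (T_body - T_ambient)) / k
T_normal - T_ambient = 17.1
T_body - T_ambient = 8.9
Ratio = 1.921348
ln(ratio) = 0.653027
t = 0.653027 / 0.097 = 6.73 hours

6.73


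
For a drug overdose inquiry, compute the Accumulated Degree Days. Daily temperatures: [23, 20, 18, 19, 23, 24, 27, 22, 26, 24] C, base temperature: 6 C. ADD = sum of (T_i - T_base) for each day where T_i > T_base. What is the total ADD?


Computing ADD day by day:
Day 1: max(0, 23 - 6) = 17
Day 2: max(0, 20 - 6) = 14
Day 3: max(0, 18 - 6) = 12
Day 4: max(0, 19 - 6) = 13
Day 5: max(0, 23 - 6) = 17
Day 6: max(0, 24 - 6) = 18
Day 7: max(0, 27 - 6) = 21
Day 8: max(0, 22 - 6) = 16
Day 9: max(0, 26 - 6) = 20
Day 10: max(0, 24 - 6) = 18
Total ADD = 166

166


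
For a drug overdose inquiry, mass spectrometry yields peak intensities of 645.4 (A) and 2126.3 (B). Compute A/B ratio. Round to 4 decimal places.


Spectral peak ratio:
Peak A = 645.4 counts
Peak B = 2126.3 counts
Ratio = 645.4 / 2126.3 = 0.3035

0.3035


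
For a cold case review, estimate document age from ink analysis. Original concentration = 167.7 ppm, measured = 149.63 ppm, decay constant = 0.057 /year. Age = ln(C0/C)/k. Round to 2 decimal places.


Document age estimation:
C0/C = 167.7 / 149.63 = 1.120765
ln(C0/C) = 0.114011
t = 0.114011 / 0.057 = 2.00 years

2.00


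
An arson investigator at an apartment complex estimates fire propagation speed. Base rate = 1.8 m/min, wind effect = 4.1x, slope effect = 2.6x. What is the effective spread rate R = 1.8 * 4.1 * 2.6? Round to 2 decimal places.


Fire spread rate calculation:
R = R0 * wind_factor * slope_factor
= 1.8 * 4.1 * 2.6
= 7.38 * 2.6
= 19.19 m/min

19.19


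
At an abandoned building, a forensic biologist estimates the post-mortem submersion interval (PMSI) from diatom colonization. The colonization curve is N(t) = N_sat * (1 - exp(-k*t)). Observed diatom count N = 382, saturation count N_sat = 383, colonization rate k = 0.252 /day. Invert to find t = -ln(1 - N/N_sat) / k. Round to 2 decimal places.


PMSI from diatom colonization curve:
N / N_sat = 382 / 383 = 0.997389
1 - N/N_sat = 0.002611
ln(1 - N/N_sat) = -5.948022
t = -ln(1 - N/N_sat) / k = -(-5.948022) / 0.252 = 23.60 days

23.60


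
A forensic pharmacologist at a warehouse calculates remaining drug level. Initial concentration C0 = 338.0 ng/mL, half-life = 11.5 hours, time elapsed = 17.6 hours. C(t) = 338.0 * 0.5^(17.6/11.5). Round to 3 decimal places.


Drug concentration decay:
Number of half-lives = t / t_half = 17.6 / 11.5 = 1.530435
Decay factor = 0.5^1.530435 = 0.34617297
C(t) = 338.0 * 0.34617297 = 117.006 ng/mL

117.006


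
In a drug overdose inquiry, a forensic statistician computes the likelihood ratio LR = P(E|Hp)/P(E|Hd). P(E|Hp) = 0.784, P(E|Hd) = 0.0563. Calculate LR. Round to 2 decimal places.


Likelihood ratio calculation:
LR = P(E|Hp) / P(E|Hd)
LR = 0.784 / 0.0563
LR = 13.93

13.93


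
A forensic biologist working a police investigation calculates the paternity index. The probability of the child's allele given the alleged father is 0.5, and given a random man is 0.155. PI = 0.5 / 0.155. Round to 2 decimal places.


Paternity Index calculation:
PI = P(allele|father) / P(allele|random)
PI = 0.5 / 0.155
PI = 3.23

3.23


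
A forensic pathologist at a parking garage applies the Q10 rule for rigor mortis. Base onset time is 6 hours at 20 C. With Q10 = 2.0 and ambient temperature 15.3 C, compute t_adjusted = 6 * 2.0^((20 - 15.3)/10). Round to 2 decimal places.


Rigor mortis time adjustment:
Exponent = (T_ref - T_actual) / 10 = (20 - 15.3) / 10 = 0.47
Q10 factor = 2.0^0.47 = 1.38511
t_adjusted = 6 * 1.38511 = 8.31 hours

8.31


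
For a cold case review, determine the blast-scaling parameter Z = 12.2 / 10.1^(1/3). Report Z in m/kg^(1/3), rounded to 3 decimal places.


Scaled distance calculation:
W^(1/3) = 10.1^(1/3) = 2.161592
Z = R / W^(1/3) = 12.2 / 2.161592
Z = 5.644 m/kg^(1/3)

5.644


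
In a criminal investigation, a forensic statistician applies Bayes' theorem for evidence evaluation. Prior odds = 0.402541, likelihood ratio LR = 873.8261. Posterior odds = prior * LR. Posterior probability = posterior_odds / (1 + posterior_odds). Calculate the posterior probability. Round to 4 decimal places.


Bayesian evidence evaluation:
Posterior odds = prior_odds * LR = 0.402541 * 873.8261 = 351.7508
Posterior probability = posterior_odds / (1 + posterior_odds)
= 351.7508 / (1 + 351.7508)
= 351.7508 / 352.7508
= 0.9972

0.9972


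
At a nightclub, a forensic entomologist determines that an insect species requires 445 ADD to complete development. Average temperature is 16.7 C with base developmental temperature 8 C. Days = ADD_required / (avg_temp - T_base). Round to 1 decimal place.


Insect development time:
Effective temperature = avg_temp - T_base = 16.7 - 8 = 8.7 C
Days = ADD / effective_temp = 445 / 8.7 = 51.1 days

51.1


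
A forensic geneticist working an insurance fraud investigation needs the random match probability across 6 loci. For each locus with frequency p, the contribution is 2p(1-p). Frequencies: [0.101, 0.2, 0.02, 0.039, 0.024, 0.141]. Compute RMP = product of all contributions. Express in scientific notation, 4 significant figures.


Computing RMP for 6 loci:
Locus 1: 2 * 0.101 * 0.899 = 0.181598
Locus 2: 2 * 0.2 * 0.8 = 0.32
Locus 3: 2 * 0.02 * 0.98 = 0.0392
Locus 4: 2 * 0.039 * 0.961 = 0.074958
Locus 5: 2 * 0.024 * 0.976 = 0.046848
Locus 6: 2 * 0.141 * 0.859 = 0.242238
RMP = 1.938e-06

1.938e-06


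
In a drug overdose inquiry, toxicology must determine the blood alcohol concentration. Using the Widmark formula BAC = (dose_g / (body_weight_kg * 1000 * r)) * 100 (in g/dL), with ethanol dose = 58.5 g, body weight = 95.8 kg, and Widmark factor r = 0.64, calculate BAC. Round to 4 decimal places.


Applying the Widmark formula:
BAC = (dose_g / (body_wt * 1000 * r)) * 100
Denominator = 95.8 * 1000 * 0.64 = 61312
BAC = (58.5 / 61312) * 100
BAC = 0.0954 g/dL

0.0954


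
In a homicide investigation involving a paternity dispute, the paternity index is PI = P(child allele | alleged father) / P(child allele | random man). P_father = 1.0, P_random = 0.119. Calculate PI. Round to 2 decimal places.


Paternity Index calculation:
PI = P(allele|father) / P(allele|random)
PI = 1.0 / 0.119
PI = 8.40

8.40


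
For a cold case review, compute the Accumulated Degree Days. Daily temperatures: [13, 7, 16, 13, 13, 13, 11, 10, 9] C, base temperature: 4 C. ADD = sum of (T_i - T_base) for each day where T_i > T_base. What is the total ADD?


Computing ADD day by day:
Day 1: max(0, 13 - 4) = 9
Day 2: max(0, 7 - 4) = 3
Day 3: max(0, 16 - 4) = 12
Day 4: max(0, 13 - 4) = 9
Day 5: max(0, 13 - 4) = 9
Day 6: max(0, 13 - 4) = 9
Day 7: max(0, 11 - 4) = 7
Day 8: max(0, 10 - 4) = 6
Day 9: max(0, 9 - 4) = 5
Total ADD = 69

69


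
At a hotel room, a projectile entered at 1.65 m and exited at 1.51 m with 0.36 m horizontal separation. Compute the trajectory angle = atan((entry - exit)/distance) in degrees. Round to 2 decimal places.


Bullet trajectory angle:
Height difference = 1.65 - 1.51 = 0.14 m
angle = atan(0.14 / 0.36)
angle = atan(0.388889)
angle = 21.25 degrees

21.25


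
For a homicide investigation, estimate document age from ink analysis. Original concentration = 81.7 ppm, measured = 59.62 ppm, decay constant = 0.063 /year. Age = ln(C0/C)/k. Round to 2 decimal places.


Document age estimation:
C0/C = 81.7 / 59.62 = 1.370346
ln(C0/C) = 0.315063
t = 0.315063 / 0.063 = 5.00 years

5.00


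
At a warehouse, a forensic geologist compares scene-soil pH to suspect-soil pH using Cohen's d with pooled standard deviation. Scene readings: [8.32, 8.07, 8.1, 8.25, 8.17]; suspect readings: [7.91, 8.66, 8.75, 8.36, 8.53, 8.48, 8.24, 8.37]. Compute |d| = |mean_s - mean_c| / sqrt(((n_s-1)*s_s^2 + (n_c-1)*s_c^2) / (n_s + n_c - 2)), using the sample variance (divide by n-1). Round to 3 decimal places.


Pooled-variance Cohen's d for soil pH comparison:
Scene mean = 40.91 / 5 = 8.182
Suspect mean = 67.3 / 8 = 8.4125
Scene sample variance s_s^2 = 0.01077
Suspect sample variance s_c^2 = 0.068621
Pooled variance = ((n_s-1)*s_s^2 + (n_c-1)*s_c^2) / (n_s + n_c - 2) = 0.047585
Pooled SD = sqrt(0.047585) = 0.21814
Mean difference = -0.2305
|d| = |-0.2305| / 0.21814 = 1.057

1.057


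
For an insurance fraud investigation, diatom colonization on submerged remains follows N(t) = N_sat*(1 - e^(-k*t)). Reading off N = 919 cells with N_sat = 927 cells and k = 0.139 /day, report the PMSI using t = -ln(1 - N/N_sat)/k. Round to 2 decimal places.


PMSI from diatom colonization curve:
N / N_sat = 919 / 927 = 0.99137
1 - N/N_sat = 0.00863
ln(1 - N/N_sat) = -4.752511
t = -ln(1 - N/N_sat) / k = -(-4.752511) / 0.139 = 34.19 days

34.19


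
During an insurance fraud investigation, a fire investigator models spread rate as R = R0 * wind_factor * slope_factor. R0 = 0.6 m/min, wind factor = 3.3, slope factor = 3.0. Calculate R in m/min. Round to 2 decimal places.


Fire spread rate calculation:
R = R0 * wind_factor * slope_factor
= 0.6 * 3.3 * 3.0
= 1.98 * 3.0
= 5.94 m/min

5.94


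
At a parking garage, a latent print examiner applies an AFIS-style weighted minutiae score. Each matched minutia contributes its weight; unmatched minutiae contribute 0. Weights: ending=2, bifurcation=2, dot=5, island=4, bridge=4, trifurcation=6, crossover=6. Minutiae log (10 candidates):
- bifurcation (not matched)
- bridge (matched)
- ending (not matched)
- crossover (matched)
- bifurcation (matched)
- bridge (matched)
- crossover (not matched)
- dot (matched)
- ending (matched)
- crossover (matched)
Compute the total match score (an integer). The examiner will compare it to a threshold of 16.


Weighted minutiae match score:
  bifurcation: not matched, +0
  bridge: matched, +4 (running total 4)
  ending: not matched, +0
  crossover: matched, +6 (running total 10)
  bifurcation: matched, +2 (running total 12)
  bridge: matched, +4 (running total 16)
  crossover: not matched, +0
  dot: matched, +5 (running total 21)
  ending: matched, +2 (running total 23)
  crossover: matched, +6 (running total 29)
Total score = 29
Threshold = 16; verdict = identification

29


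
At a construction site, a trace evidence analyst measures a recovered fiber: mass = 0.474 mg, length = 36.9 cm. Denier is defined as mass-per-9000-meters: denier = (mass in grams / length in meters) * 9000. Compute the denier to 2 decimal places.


Denier calculation:
Mass in grams = 0.474 mg / 1000 = 0.000474 g
Length in meters = 36.9 cm / 100 = 0.369 m
Linear density = mass / length = 0.000474 / 0.369 = 0.00128455 g/m
Denier = (g/m) * 9000 = 0.00128455 * 9000 = 11.56

11.56


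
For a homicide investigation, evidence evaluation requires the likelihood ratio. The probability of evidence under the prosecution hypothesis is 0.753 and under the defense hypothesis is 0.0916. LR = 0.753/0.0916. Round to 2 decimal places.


Likelihood ratio calculation:
LR = P(E|Hp) / P(E|Hd)
LR = 0.753 / 0.0916
LR = 8.22

8.22


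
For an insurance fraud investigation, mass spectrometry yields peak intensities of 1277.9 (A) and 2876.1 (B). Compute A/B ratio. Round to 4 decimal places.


Spectral peak ratio:
Peak A = 1277.9 counts
Peak B = 2876.1 counts
Ratio = 1277.9 / 2876.1 = 0.4443

0.4443


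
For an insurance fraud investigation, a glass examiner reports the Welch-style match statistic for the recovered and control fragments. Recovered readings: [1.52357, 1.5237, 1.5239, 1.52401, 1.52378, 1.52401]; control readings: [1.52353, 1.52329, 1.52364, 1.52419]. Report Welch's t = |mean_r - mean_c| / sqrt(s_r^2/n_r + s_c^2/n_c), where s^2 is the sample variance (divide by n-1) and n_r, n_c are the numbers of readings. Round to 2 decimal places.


Welch's t-criterion for glass RI comparison:
Recovered mean = sum / n_r = 9.14297 / 6 = 1.5238283
Control mean = sum / n_c = 6.09465 / 4 = 1.5236625
Recovered sample variance s_r^2 = 3.13367e-08
Control sample variance s_c^2 = 1.45025e-07
Welch SE (unpooled) = sqrt(s_r^2/n_r + s_c^2/n_c) = sqrt(5.22278e-09 + 3.62562e-08) = sqrt(4.1479e-08) = 0.000203664
|mean_r - mean_c| = 0.000165833
t = 0.000165833 / 0.000203664 = 0.81

0.81


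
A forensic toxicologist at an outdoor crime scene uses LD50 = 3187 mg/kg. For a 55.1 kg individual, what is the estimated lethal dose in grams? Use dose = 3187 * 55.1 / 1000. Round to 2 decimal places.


Lethal dose calculation:
Lethal dose = LD50 * body_weight / 1000
= 3187 * 55.1 / 1000
= 175603.7 / 1000
= 175.60 g

175.60


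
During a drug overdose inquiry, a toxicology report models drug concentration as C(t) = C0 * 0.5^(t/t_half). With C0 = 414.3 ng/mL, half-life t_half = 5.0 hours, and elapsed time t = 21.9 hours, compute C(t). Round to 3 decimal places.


Drug concentration decay:
Number of half-lives = t / t_half = 21.9 / 5.0 = 4.38
Decay factor = 0.5^4.38 = 0.04802735
C(t) = 414.3 * 0.04802735 = 19.898 ng/mL

19.898


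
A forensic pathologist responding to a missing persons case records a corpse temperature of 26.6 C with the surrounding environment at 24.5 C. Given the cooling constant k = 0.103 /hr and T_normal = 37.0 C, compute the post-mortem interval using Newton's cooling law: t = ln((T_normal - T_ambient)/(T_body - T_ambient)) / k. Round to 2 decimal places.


Using Newton's law of cooling:
t = ln((T_normal - T_ambient) / (T_body - T_ambient)) / k
T_normal - T_ambient = 12.5
T_body - T_ambient = 2.1
Ratio = 5.952381
ln(ratio) = 1.783791
t = 1.783791 / 0.103 = 17.32 hours

17.32


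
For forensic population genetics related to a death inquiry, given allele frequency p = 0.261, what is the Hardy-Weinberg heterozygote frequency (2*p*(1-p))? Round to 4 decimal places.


Hardy-Weinberg heterozygote frequency:
q = 1 - p = 1 - 0.261 = 0.739
2pq = 2 * 0.261 * 0.739 = 0.3858

0.3858


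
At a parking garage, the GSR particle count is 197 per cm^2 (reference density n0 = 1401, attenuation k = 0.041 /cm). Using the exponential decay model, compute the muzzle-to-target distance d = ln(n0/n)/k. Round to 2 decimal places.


GSR distance calculation:
n0/n = 1401 / 197 = 7.111675
ln(n0/n) = 1.961738
d = 1.961738 / 0.041 = 47.85 cm

47.85


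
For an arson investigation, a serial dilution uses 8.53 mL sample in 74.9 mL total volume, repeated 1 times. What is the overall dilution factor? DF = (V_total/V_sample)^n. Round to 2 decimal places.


Dilution factor calculation:
Single dilution = V_total / V_sample = 74.9 / 8.53 ≈ 8.780774
Number of dilutions = 1
Total DF = (74.9 / 8.53)^1 (full precision, rounded at the end) = 8.78

8.78


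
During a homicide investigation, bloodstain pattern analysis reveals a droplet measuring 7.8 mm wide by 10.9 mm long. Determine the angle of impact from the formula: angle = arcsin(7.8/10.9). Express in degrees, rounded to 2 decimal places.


Blood spatter impact angle calculation:
width / length = 7.8 / 10.9 = 0.715596
angle = arcsin(0.715596)
angle = 45.69 degrees

45.69


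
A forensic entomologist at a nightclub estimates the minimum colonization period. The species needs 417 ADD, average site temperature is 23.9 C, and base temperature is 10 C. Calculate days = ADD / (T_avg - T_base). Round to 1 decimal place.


Insect development time:
Effective temperature = avg_temp - T_base = 23.9 - 10 = 13.9 C
Days = ADD / effective_temp = 417 / 13.9 = 30.0 days

30.0


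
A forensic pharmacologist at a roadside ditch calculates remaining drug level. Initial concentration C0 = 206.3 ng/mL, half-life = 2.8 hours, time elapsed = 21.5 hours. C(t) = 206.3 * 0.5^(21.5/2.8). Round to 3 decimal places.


Drug concentration decay:
Number of half-lives = t / t_half = 21.5 / 2.8 = 7.678571
Decay factor = 0.5^7.678571 = 0.00488112
C(t) = 206.3 * 0.00488112 = 1.007 ng/mL

1.007


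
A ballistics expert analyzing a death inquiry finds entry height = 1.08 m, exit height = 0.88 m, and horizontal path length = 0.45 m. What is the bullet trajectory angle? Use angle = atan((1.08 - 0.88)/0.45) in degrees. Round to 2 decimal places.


Bullet trajectory angle:
Height difference = 1.08 - 0.88 = 0.2 m
angle = atan(0.2 / 0.45)
angle = atan(0.444444)
angle = 23.96 degrees

23.96


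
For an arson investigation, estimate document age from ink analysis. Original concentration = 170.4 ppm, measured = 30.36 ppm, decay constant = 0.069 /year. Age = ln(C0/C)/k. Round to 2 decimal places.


Document age estimation:
C0/C = 170.4 / 30.36 = 5.612648
ln(C0/C) = 1.725023
t = 1.725023 / 0.069 = 25.00 years

25.00


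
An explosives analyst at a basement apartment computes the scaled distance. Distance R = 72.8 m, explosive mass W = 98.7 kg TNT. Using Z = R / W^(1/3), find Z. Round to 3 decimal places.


Scaled distance calculation:
W^(1/3) = 98.7^(1/3) = 4.621387
Z = R / W^(1/3) = 72.8 / 4.621387
Z = 15.753 m/kg^(1/3)

15.753


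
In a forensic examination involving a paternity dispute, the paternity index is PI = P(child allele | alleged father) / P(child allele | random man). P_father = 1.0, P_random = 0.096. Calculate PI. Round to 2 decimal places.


Paternity Index calculation:
PI = P(allele|father) / P(allele|random)
PI = 1.0 / 0.096
PI = 10.42

10.42


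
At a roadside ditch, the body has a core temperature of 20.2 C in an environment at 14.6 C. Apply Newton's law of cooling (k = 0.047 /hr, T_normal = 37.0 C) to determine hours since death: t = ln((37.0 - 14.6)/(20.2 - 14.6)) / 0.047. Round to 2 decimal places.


Using Newton's law of cooling:
t = ln((T_normal - T_ambient) / (T_body - T_ambient)) / k
T_normal - T_ambient = 22.4
T_body - T_ambient = 5.6
Ratio = 4
ln(ratio) = 1.386294
t = 1.386294 / 0.047 = 29.50 hours

29.50


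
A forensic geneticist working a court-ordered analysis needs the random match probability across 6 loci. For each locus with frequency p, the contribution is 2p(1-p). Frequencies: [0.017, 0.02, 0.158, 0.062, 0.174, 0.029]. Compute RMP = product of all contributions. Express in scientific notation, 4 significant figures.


Computing RMP for 6 loci:
Locus 1: 2 * 0.017 * 0.983 = 0.033422
Locus 2: 2 * 0.02 * 0.98 = 0.0392
Locus 3: 2 * 0.158 * 0.842 = 0.266072
Locus 4: 2 * 0.062 * 0.938 = 0.116312
Locus 5: 2 * 0.174 * 0.826 = 0.287448
Locus 6: 2 * 0.029 * 0.971 = 0.056318
RMP = 6.564e-07

6.564e-07


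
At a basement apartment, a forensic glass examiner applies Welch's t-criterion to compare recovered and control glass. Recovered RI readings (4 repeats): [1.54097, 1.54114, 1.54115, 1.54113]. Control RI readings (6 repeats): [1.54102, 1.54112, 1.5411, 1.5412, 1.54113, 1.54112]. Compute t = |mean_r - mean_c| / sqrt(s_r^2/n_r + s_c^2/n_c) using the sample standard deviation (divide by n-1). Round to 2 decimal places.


Welch's t-criterion for glass RI comparison:
Recovered mean = sum / n_r = 6.16439 / 4 = 1.5410975
Control mean = sum / n_c = 9.24669 / 6 = 1.541115
Recovered sample variance s_r^2 = 7.29167e-09
Control sample variance s_c^2 = 3.35e-09
Welch SE (unpooled) = sqrt(s_r^2/n_r + s_c^2/n_c) = sqrt(1.82292e-09 + 5.58333e-10) = sqrt(2.38125e-09) = 4.87981e-05
|mean_r - mean_c| = 1.75e-05
t = 1.75e-05 / 4.87981e-05 = 0.36

0.36


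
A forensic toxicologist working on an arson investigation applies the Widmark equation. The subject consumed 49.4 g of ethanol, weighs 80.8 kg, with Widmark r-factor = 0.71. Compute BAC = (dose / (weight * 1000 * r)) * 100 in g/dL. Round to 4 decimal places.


Applying the Widmark formula:
BAC = (dose_g / (body_wt * 1000 * r)) * 100
Denominator = 80.8 * 1000 * 0.71 = 57368
BAC = (49.4 / 57368) * 100
BAC = 0.0861 g/dL

0.0861


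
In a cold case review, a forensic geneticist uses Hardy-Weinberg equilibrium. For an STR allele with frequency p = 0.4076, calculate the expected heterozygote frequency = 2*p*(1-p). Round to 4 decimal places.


Hardy-Weinberg heterozygote frequency:
q = 1 - p = 1 - 0.4076 = 0.5924
2pq = 2 * 0.4076 * 0.5924 = 0.4829

0.4829


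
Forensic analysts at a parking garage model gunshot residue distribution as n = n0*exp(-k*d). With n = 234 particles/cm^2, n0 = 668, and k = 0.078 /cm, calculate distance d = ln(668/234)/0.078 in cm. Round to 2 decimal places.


GSR distance calculation:
n0/n = 668 / 234 = 2.854701
ln(n0/n) = 1.048967
d = 1.048967 / 0.078 = 13.45 cm

13.45


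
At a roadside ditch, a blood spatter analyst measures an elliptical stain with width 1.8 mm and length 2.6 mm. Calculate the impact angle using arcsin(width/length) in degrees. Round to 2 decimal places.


Blood spatter impact angle calculation:
width / length = 1.8 / 2.6 = 0.692308
angle = arcsin(0.692308)
angle = 43.81 degrees

43.81


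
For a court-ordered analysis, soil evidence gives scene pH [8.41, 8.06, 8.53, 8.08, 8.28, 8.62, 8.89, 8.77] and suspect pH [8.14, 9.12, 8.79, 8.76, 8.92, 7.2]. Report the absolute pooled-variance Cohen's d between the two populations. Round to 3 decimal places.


Pooled-variance Cohen's d for soil pH comparison:
Scene mean = 67.64 / 8 = 8.455
Suspect mean = 50.93 / 6 = 8.488333
Scene sample variance s_s^2 = 0.092943
Suspect sample variance s_c^2 = 0.506257
Pooled variance = ((n_s-1)*s_s^2 + (n_c-1)*s_c^2) / (n_s + n_c - 2) = 0.265157
Pooled SD = sqrt(0.265157) = 0.514934
Mean difference = -0.033333
|d| = |-0.033333| / 0.514934 = 0.065

0.065


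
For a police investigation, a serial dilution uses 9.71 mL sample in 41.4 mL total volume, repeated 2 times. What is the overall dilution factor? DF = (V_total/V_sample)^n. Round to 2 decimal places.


Dilution factor calculation:
Single dilution = V_total / V_sample = 41.4 / 9.71 ≈ 4.263646
Number of dilutions = 2
Total DF = (41.4 / 9.71)^2 (full precision, rounded at the end) = 18.18

18.18


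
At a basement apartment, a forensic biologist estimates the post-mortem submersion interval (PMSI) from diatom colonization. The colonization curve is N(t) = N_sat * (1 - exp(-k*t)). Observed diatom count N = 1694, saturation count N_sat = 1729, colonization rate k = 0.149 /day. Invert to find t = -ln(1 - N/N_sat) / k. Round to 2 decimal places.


PMSI from diatom colonization curve:
N / N_sat = 1694 / 1729 = 0.979757
1 - N/N_sat = 0.020243
ln(1 - N/N_sat) = -3.899946
t = -ln(1 - N/N_sat) / k = -(-3.899946) / 0.149 = 26.17 days

26.17


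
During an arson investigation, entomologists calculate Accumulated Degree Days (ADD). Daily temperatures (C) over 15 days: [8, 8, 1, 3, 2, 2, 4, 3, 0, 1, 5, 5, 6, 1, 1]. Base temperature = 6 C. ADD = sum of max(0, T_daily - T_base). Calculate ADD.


Computing ADD day by day:
Day 1: max(0, 8 - 6) = 2
Day 2: max(0, 8 - 6) = 2
Day 3: max(0, 1 - 6) = 0
Day 4: max(0, 3 - 6) = 0
Day 5: max(0, 2 - 6) = 0
Day 6: max(0, 2 - 6) = 0
Day 7: max(0, 4 - 6) = 0
Day 8: max(0, 3 - 6) = 0
Day 9: max(0, 0 - 6) = 0
Day 10: max(0, 1 - 6) = 0
Day 11: max(0, 5 - 6) = 0
Day 12: max(0, 5 - 6) = 0
Day 13: max(0, 6 - 6) = 0
Day 14: max(0, 1 - 6) = 0
Day 15: max(0, 1 - 6) = 0
Total ADD = 4

4


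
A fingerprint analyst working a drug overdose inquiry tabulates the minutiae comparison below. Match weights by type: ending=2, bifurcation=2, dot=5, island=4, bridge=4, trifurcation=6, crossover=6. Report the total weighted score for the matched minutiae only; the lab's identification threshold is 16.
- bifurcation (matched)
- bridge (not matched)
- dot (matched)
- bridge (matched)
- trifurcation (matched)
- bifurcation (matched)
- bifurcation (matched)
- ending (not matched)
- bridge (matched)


Weighted minutiae match score:
  bifurcation: matched, +2 (running total 2)
  bridge: not matched, +0
  dot: matched, +5 (running total 7)
  bridge: matched, +4 (running total 11)
  trifurcation: matched, +6 (running total 17)
  bifurcation: matched, +2 (running total 19)
  bifurcation: matched, +2 (running total 21)
  ending: not matched, +0
  bridge: matched, +4 (running total 25)
Total score = 25
Threshold = 16; verdict = identification

25


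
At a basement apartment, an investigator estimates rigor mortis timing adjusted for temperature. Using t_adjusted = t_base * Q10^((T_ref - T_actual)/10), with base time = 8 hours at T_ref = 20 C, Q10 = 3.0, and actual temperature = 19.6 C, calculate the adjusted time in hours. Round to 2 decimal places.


Rigor mortis time adjustment:
Exponent = (T_ref - T_actual) / 10 = (20 - 19.6) / 10 = 0.04
Q10 factor = 3.0^0.04 = 1.04492
t_adjusted = 8 * 1.04492 = 8.36 hours

8.36


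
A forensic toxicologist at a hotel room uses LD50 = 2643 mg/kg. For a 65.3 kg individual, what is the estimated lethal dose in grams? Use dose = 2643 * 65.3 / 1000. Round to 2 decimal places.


Lethal dose calculation:
Lethal dose = LD50 * body_weight / 1000
= 2643 * 65.3 / 1000
= 172587.9 / 1000
= 172.59 g

172.59


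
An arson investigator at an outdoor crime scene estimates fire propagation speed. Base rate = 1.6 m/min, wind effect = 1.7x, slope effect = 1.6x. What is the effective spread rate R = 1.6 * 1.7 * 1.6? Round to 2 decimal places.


Fire spread rate calculation:
R = R0 * wind_factor * slope_factor
= 1.6 * 1.7 * 1.6
= 2.72 * 1.6
= 4.35 m/min

4.35


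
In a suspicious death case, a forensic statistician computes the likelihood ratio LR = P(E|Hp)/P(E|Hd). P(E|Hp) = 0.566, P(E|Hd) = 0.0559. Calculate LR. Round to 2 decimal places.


Likelihood ratio calculation:
LR = P(E|Hp) / P(E|Hd)
LR = 0.566 / 0.0559
LR = 10.13

10.13


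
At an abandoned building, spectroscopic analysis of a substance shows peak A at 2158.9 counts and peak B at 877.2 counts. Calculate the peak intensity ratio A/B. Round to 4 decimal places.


Spectral peak ratio:
Peak A = 2158.9 counts
Peak B = 877.2 counts
Ratio = 2158.9 / 877.2 = 2.4611

2.4611


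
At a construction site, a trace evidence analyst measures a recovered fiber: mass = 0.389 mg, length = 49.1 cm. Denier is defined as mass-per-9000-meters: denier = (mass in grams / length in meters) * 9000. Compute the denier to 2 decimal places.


Denier calculation:
Mass in grams = 0.389 mg / 1000 = 0.000389 g
Length in meters = 49.1 cm / 100 = 0.491 m
Linear density = mass / length = 0.000389 / 0.491 = 0.00079226 g/m
Denier = (g/m) * 9000 = 0.00079226 * 9000 = 7.13

7.13


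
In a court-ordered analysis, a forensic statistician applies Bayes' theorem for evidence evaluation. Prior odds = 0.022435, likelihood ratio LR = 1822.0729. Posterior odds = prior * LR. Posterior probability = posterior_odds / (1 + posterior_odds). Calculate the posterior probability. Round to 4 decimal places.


Bayesian evidence evaluation:
Posterior odds = prior_odds * LR = 0.022435 * 1822.0729 = 40.87821
Posterior probability = posterior_odds / (1 + posterior_odds)
= 40.87821 / (1 + 40.87821)
= 40.87821 / 41.87821
= 0.9761

0.9761


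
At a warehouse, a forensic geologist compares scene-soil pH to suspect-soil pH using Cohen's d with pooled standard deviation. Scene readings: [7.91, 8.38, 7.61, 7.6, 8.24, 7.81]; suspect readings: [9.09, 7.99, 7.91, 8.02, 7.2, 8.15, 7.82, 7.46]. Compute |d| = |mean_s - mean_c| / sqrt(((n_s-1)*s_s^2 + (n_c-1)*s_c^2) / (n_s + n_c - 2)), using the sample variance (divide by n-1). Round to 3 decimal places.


Pooled-variance Cohen's d for soil pH comparison:
Scene mean = 47.55 / 6 = 7.925
Suspect mean = 63.64 / 8 = 7.955
Scene sample variance s_s^2 = 0.10491
Suspect sample variance s_c^2 = 0.309571
Pooled variance = ((n_s-1)*s_s^2 + (n_c-1)*s_c^2) / (n_s + n_c - 2) = 0.224296
Pooled SD = sqrt(0.224296) = 0.473599
Mean difference = -0.03
|d| = |-0.03| / 0.473599 = 0.063

0.063
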